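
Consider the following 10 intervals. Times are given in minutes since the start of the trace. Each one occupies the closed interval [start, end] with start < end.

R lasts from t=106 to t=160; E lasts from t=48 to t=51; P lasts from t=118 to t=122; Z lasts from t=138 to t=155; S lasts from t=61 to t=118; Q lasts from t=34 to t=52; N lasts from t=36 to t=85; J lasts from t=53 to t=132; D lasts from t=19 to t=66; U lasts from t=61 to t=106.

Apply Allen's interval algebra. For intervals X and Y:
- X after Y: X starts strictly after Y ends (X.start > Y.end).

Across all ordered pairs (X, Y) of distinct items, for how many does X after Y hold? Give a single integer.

23

Checking all 90 ordered pairs for relation 'after'; matching pairs in alphabetical order:
(J, E): J after E ✓
(J, Q): J after Q ✓
(P, D): P after D ✓
(P, E): P after E ✓
(P, N): P after N ✓
(P, Q): P after Q ✓
(P, U): P after U ✓
(R, D): R after D ✓
(R, E): R after E ✓
(R, N): R after N ✓
(R, Q): R after Q ✓
(S, E): S after E ✓
(S, Q): S after Q ✓
(U, E): U after E ✓
(U, Q): U after Q ✓
(Z, D): Z after D ✓
(Z, E): Z after E ✓
(Z, J): Z after J ✓
(Z, N): Z after N ✓
(Z, P): Z after P ✓
(Z, Q): Z after Q ✓
(Z, S): Z after S ✓
(Z, U): Z after U ✓
Count: 23.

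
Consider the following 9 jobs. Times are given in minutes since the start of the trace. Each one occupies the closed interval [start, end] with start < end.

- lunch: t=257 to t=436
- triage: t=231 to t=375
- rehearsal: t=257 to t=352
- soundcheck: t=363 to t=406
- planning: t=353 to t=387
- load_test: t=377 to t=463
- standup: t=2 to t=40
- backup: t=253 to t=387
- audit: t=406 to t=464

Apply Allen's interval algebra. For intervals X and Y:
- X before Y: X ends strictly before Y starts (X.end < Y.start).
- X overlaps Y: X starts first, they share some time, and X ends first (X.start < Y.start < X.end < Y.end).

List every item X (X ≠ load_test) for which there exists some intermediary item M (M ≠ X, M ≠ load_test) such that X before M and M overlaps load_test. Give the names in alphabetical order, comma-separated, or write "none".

rehearsal, standup

Target load_test = [t=377, t=463].
Intermediaries M with M overlaps load_test: backup, lunch, planning, soundcheck.
Via backup — items with X before backup: standup.
Via lunch — items with X before lunch: standup.
Via planning — items with X before planning: rehearsal, standup.
Via soundcheck — items with X before soundcheck: rehearsal, standup.
Union: rehearsal, standup.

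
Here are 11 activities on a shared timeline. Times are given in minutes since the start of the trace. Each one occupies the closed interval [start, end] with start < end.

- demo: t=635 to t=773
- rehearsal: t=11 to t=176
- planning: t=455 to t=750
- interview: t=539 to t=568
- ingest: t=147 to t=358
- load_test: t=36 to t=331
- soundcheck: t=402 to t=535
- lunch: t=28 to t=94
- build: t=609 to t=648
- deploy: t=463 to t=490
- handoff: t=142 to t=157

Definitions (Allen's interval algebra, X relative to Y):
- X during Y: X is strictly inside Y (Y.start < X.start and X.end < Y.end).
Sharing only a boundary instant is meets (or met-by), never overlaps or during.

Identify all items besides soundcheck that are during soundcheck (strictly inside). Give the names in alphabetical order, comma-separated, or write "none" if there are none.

deploy

Target soundcheck = [t=402, t=535].
build [t=609, t=648] → after → no.
demo [t=635, t=773] → after → no.
deploy [t=463, t=490] → during → yes.
handoff [t=142, t=157] → before → no.
ingest [t=147, t=358] → before → no.
interview [t=539, t=568] → after → no.
load_test [t=36, t=331] → before → no.
lunch [t=28, t=94] → before → no.
planning [t=455, t=750] → overlapped-by → no.
rehearsal [t=11, t=176] → before → no.
Result: deploy.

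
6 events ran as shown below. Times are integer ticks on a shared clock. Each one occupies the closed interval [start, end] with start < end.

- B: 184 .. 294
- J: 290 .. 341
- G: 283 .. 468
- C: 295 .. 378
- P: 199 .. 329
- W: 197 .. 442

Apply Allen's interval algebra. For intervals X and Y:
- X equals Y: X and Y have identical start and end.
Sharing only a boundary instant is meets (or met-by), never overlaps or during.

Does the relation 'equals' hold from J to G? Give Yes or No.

J = [290, 341], G = [283, 468].
Actual relation of J to G: during.
Asked whether 'equals' holds → No.

No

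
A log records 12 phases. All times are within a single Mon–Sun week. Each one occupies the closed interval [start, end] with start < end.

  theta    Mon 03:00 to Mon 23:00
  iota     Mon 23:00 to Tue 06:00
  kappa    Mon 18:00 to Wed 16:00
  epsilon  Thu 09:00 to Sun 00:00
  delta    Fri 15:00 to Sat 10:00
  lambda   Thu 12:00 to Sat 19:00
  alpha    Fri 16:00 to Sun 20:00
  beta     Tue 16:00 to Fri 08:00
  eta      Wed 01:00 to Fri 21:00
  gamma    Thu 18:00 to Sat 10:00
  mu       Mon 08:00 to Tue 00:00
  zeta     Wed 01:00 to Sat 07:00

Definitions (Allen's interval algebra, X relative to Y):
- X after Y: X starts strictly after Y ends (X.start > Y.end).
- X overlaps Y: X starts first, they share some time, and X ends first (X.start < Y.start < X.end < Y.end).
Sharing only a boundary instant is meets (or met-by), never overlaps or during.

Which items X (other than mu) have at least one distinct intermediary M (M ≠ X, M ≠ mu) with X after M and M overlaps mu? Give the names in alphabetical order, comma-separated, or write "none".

alpha, beta, delta, epsilon, eta, gamma, lambda, zeta

Target mu = [Mon 08:00, Tue 00:00].
Intermediaries M with M overlaps mu: theta.
Via theta — items with X after theta: alpha, beta, delta, epsilon, eta, gamma, lambda, zeta.
Union: alpha, beta, delta, epsilon, eta, gamma, lambda, zeta.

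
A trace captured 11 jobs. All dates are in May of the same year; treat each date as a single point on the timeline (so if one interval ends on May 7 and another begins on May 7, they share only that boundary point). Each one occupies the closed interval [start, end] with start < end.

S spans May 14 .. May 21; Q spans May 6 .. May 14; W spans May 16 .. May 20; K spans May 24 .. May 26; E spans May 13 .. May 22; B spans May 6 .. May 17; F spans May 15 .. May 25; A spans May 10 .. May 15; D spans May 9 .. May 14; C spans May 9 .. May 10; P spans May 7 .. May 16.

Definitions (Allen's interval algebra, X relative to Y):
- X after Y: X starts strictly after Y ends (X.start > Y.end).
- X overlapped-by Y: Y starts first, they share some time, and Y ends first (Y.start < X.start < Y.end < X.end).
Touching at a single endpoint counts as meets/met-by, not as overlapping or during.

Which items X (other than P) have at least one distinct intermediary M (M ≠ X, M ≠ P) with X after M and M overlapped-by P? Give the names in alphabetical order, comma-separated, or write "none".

Target P = [May 7, May 16].
Intermediaries M with M overlapped-by P: E, F, S.
Via E — items with X after E: K.
Via F — items with X after F: none.
Via S — items with X after S: K.
Union: K.

K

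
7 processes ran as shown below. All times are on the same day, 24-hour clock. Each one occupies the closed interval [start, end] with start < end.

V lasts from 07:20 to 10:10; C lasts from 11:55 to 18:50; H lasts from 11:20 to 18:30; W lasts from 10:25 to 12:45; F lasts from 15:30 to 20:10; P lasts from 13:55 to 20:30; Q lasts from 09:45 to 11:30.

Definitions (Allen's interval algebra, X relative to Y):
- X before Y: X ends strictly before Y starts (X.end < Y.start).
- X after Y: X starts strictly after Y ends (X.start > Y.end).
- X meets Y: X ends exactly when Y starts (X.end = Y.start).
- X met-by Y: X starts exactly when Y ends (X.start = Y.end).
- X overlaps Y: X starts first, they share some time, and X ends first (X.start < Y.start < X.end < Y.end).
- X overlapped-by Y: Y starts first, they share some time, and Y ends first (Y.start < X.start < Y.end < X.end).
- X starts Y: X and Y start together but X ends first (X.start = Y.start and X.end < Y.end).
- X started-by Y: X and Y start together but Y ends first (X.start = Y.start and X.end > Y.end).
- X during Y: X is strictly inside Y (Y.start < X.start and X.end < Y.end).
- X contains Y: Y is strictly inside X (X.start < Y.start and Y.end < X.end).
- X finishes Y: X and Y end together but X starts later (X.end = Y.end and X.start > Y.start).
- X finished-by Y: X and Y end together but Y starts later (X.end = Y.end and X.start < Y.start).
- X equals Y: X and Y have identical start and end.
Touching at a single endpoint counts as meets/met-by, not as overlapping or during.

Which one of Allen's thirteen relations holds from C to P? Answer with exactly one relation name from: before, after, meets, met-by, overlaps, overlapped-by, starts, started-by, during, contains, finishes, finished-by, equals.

C = [11:55, 18:50]; P = [13:55, 20:30].
Compare endpoints: C.start < P.start, C.start < P.end, C.end > P.start, C.end < P.end.
That pattern is 'overlaps'.

overlaps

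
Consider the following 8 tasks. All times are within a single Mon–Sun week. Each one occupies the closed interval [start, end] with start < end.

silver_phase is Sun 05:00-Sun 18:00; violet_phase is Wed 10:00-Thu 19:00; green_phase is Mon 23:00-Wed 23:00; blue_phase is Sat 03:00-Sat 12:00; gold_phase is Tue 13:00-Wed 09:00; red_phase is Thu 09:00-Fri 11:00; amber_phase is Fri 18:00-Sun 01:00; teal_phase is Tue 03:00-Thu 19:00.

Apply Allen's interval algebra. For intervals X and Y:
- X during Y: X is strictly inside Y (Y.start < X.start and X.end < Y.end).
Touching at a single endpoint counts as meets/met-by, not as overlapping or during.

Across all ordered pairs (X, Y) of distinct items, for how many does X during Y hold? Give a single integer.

3

Checking all 56 ordered pairs for relation 'during'; matching pairs in alphabetical order:
(blue_phase, amber_phase): blue_phase during amber_phase ✓
(gold_phase, green_phase): gold_phase during green_phase ✓
(gold_phase, teal_phase): gold_phase during teal_phase ✓
Count: 3.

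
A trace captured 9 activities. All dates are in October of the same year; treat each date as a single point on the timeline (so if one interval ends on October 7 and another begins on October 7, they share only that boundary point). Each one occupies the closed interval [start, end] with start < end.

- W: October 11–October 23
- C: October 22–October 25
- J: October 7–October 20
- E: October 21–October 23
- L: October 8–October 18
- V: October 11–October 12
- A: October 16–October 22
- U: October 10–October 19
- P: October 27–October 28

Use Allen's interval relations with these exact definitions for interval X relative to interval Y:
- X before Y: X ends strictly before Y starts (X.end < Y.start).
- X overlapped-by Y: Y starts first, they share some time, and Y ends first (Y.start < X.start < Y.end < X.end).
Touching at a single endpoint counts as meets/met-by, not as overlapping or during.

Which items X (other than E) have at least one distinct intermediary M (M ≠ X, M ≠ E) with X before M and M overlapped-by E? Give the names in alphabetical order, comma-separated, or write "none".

Target E = [October 21, October 23].
Intermediaries M with M overlapped-by E: C.
Via C — items with X before C: J, L, U, V.
Union: J, L, U, V.

J, L, U, V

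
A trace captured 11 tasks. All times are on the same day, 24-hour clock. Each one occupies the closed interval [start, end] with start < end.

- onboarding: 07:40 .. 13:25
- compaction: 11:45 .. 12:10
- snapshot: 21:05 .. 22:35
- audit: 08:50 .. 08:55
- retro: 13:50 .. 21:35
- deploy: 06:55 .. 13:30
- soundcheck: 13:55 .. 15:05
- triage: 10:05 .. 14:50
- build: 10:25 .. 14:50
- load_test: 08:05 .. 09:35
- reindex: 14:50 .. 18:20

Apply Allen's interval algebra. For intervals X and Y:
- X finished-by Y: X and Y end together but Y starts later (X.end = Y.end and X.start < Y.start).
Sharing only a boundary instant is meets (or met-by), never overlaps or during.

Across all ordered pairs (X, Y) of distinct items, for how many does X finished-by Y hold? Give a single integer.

Checking all 110 ordered pairs for relation 'finished-by'; matching pairs in alphabetical order:
(triage, build): triage finished-by build ✓
Count: 1.

1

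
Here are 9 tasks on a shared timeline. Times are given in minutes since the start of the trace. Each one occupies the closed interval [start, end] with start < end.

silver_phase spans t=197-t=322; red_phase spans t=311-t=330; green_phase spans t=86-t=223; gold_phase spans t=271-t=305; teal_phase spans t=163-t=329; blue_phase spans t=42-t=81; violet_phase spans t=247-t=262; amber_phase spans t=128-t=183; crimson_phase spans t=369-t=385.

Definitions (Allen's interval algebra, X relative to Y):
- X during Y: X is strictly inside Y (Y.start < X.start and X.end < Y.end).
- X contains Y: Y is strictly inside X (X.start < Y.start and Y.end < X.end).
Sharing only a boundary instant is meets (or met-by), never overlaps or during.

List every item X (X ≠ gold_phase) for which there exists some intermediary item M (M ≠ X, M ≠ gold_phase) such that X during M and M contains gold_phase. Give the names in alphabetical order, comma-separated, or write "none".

Target gold_phase = [t=271, t=305].
Intermediaries M with M contains gold_phase: silver_phase, teal_phase.
Via silver_phase — items with X during silver_phase: violet_phase.
Via teal_phase — items with X during teal_phase: silver_phase, violet_phase.
Union: silver_phase, violet_phase.

silver_phase, violet_phase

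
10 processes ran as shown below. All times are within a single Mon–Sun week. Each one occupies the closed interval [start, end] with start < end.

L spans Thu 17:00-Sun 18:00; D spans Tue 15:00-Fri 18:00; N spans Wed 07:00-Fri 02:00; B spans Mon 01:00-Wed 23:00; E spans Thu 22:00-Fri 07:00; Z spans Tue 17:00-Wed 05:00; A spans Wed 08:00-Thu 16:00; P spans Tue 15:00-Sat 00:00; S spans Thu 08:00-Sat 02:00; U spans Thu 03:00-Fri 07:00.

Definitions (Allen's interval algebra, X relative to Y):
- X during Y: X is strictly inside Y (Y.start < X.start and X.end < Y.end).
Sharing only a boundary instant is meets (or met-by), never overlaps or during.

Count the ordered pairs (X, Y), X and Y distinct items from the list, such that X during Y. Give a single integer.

Checking all 90 ordered pairs for relation 'during'; matching pairs in alphabetical order:
(A, D): A during D ✓
(A, N): A during N ✓
(A, P): A during P ✓
(E, D): E during D ✓
(E, L): E during L ✓
(E, P): E during P ✓
(E, S): E during S ✓
(N, D): N during D ✓
(N, P): N during P ✓
(U, D): U during D ✓
(U, P): U during P ✓
(Z, B): Z during B ✓
(Z, D): Z during D ✓
(Z, P): Z during P ✓
Count: 14.

14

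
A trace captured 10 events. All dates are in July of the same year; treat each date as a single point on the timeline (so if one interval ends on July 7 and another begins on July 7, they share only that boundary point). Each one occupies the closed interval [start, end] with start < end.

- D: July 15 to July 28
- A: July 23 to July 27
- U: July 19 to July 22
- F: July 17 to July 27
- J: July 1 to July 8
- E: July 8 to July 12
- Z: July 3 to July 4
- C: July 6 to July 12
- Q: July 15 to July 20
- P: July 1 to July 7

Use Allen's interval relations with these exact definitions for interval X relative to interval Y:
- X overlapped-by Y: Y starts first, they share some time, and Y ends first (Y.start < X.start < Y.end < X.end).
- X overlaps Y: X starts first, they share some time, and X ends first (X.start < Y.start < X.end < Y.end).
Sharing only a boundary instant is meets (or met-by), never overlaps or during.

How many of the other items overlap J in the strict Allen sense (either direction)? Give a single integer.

Target J = [July 1, July 8].
A [July 23, July 27] → after → no.
C [July 6, July 12] → overlapped-by → counts.
D [July 15, July 28] → after → no.
E [July 8, July 12] → met-by → no.
F [July 17, July 27] → after → no.
P [July 1, July 7] → starts → no.
Q [July 15, July 20] → after → no.
U [July 19, July 22] → after → no.
Z [July 3, July 4] → during → no.
Total: 1.

1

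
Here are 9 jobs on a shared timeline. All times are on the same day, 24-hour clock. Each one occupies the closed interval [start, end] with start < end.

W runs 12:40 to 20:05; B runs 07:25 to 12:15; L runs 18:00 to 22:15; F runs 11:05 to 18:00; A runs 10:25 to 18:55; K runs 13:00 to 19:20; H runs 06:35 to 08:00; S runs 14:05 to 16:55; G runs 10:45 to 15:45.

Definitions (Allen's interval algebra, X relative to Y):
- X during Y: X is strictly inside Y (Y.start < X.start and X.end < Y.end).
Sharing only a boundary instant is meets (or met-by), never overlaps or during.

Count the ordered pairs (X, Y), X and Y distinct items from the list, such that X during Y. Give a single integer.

Checking all 72 ordered pairs for relation 'during'; matching pairs in alphabetical order:
(F, A): F during A ✓
(G, A): G during A ✓
(K, W): K during W ✓
(S, A): S during A ✓
(S, F): S during F ✓
(S, K): S during K ✓
(S, W): S during W ✓
Count: 7.

7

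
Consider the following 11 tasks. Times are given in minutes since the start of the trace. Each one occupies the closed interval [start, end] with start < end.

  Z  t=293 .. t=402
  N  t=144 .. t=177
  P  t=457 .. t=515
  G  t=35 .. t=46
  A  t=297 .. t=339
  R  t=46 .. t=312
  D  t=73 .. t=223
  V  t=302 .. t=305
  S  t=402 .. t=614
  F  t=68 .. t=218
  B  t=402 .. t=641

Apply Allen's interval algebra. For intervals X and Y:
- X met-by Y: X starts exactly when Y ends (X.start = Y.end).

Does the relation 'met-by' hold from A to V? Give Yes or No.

A = [t=297, t=339], V = [t=302, t=305].
Actual relation of A to V: contains.
Asked whether 'met-by' holds → No.

No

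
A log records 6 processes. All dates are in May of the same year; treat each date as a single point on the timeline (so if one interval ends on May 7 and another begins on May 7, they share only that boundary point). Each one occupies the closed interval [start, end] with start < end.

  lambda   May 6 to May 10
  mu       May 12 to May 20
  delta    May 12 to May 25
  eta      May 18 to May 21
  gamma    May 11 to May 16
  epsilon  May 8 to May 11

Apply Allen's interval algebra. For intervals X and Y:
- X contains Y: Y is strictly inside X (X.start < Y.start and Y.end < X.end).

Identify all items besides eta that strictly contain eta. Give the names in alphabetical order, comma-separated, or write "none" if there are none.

delta

Target eta = [May 18, May 21].
delta [May 12, May 25] → contains → yes.
epsilon [May 8, May 11] → before → no.
gamma [May 11, May 16] → before → no.
lambda [May 6, May 10] → before → no.
mu [May 12, May 20] → overlaps → no.
Result: delta.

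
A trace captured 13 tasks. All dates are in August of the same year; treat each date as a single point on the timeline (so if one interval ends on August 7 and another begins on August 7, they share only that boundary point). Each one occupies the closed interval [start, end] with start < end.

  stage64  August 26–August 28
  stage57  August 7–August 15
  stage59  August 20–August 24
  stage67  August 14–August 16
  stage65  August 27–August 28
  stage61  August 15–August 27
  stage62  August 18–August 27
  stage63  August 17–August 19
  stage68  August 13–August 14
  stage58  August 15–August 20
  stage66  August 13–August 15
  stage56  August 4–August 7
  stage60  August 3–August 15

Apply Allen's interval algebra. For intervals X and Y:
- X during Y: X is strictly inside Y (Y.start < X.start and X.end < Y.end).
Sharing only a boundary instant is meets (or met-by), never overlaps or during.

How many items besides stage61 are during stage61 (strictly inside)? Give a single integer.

2

Target stage61 = [August 15, August 27].
stage56 [August 4, August 7] → before → no.
stage57 [August 7, August 15] → meets → no.
stage58 [August 15, August 20] → starts → no.
stage59 [August 20, August 24] → during → counts.
stage60 [August 3, August 15] → meets → no.
stage62 [August 18, August 27] → finishes → no.
stage63 [August 17, August 19] → during → counts.
stage64 [August 26, August 28] → overlapped-by → no.
stage65 [August 27, August 28] → met-by → no.
stage66 [August 13, August 15] → meets → no.
stage67 [August 14, August 16] → overlaps → no.
stage68 [August 13, August 14] → before → no.
Total: 2.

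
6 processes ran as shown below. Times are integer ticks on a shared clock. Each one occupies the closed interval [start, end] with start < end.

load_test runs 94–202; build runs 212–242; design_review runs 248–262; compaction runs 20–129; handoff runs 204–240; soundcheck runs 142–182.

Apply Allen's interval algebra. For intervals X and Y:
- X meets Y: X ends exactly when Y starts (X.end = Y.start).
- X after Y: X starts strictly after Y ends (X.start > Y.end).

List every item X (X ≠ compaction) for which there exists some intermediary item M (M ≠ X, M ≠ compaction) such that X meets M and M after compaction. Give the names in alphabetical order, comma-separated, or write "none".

none

Target compaction = [20, 129].
Intermediaries M with M after compaction: build, design_review, handoff, soundcheck.
Via build — items with X meets build: none.
Via design_review — items with X meets design_review: none.
Via handoff — items with X meets handoff: none.
Via soundcheck — items with X meets soundcheck: none.
Union: none.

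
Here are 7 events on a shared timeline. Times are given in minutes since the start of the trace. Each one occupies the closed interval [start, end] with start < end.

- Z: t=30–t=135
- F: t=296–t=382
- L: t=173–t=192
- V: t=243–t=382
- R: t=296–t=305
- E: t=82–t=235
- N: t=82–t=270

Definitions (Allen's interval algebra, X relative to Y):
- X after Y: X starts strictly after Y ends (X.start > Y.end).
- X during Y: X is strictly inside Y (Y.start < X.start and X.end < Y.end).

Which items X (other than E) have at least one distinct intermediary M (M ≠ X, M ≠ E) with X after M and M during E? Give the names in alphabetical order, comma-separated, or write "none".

F, R, V

Target E = [t=82, t=235].
Intermediaries M with M during E: L.
Via L — items with X after L: F, R, V.
Union: F, R, V.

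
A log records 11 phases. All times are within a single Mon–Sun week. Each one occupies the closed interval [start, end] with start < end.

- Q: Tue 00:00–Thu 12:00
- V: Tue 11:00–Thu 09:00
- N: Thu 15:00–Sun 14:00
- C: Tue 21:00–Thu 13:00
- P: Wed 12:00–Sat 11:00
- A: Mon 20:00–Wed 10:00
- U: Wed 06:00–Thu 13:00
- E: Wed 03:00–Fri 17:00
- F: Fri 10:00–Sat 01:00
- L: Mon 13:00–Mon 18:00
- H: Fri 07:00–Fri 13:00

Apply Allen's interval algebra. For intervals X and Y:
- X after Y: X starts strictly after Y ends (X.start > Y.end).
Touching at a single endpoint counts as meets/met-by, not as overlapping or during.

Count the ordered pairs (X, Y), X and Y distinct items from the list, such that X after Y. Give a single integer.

26

Checking all 110 ordered pairs for relation 'after'; matching pairs in alphabetical order:
(A, L): A after L ✓
(C, L): C after L ✓
(E, L): E after L ✓
(F, A): F after A ✓
(F, C): F after C ✓
(F, L): F after L ✓
(F, Q): F after Q ✓
(F, U): F after U ✓
(F, V): F after V ✓
(H, A): H after A ✓
(H, C): H after C ✓
(H, L): H after L ✓
(H, Q): H after Q ✓
(H, U): H after U ✓
(H, V): H after V ✓
(N, A): N after A ✓
(N, C): N after C ✓
(N, L): N after L ✓
(N, Q): N after Q ✓
(N, U): N after U ✓
(N, V): N after V ✓
(P, A): P after A ✓
(P, L): P after L ✓
(Q, L): Q after L ✓
... plus 2 further pairs not listed.
Count: 26.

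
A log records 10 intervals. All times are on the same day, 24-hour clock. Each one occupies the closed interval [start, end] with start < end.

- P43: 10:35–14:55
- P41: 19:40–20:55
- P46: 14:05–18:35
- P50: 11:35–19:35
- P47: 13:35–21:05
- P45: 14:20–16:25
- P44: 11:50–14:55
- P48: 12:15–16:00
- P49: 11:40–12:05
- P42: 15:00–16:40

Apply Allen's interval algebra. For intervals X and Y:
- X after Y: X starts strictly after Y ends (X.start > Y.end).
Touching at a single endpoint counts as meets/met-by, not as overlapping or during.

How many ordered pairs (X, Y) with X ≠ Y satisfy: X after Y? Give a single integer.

15

Checking all 90 ordered pairs for relation 'after'; matching pairs in alphabetical order:
(P41, P42): P41 after P42 ✓
(P41, P43): P41 after P43 ✓
(P41, P44): P41 after P44 ✓
(P41, P45): P41 after P45 ✓
(P41, P46): P41 after P46 ✓
(P41, P48): P41 after P48 ✓
(P41, P49): P41 after P49 ✓
(P41, P50): P41 after P50 ✓
(P42, P43): P42 after P43 ✓
(P42, P44): P42 after P44 ✓
(P42, P49): P42 after P49 ✓
(P45, P49): P45 after P49 ✓
(P46, P49): P46 after P49 ✓
(P47, P49): P47 after P49 ✓
(P48, P49): P48 after P49 ✓
Count: 15.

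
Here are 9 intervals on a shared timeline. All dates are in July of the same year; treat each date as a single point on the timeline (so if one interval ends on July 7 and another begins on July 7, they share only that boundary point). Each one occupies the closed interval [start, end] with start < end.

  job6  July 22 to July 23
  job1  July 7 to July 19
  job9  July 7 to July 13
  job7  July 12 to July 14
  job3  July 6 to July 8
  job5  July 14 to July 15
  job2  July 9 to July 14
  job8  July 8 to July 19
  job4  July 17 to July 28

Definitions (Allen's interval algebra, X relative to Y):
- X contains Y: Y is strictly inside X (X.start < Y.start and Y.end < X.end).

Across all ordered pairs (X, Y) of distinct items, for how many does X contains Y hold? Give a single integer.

Checking all 72 ordered pairs for relation 'contains'; matching pairs in alphabetical order:
(job1, job2): job1 contains job2 ✓
(job1, job5): job1 contains job5 ✓
(job1, job7): job1 contains job7 ✓
(job4, job6): job4 contains job6 ✓
(job8, job2): job8 contains job2 ✓
(job8, job5): job8 contains job5 ✓
(job8, job7): job8 contains job7 ✓
Count: 7.

7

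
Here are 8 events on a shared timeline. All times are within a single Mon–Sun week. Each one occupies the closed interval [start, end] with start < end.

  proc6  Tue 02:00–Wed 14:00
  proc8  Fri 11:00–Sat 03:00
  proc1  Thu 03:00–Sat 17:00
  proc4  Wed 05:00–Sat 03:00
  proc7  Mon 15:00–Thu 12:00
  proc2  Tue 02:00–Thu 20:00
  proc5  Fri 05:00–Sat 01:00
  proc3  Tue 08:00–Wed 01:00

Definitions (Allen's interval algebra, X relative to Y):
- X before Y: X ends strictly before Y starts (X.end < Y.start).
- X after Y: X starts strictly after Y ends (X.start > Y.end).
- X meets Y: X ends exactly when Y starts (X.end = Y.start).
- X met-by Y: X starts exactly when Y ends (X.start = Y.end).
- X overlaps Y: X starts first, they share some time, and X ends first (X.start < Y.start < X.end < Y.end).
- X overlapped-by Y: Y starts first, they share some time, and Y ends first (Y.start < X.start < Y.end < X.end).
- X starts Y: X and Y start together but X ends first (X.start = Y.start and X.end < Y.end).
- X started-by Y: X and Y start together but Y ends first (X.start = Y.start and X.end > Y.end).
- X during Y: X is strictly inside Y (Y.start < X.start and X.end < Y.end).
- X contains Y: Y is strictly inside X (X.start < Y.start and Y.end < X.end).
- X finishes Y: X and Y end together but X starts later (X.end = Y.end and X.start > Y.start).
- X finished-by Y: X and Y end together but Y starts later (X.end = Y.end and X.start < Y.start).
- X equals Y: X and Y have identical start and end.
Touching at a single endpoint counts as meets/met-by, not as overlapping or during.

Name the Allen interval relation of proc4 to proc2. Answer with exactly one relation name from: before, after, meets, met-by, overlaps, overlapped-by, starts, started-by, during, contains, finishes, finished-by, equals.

proc4 = [Wed 05:00, Sat 03:00]; proc2 = [Tue 02:00, Thu 20:00].
Compare endpoints: proc4.start > proc2.start, proc4.start < proc2.end, proc4.end > proc2.start, proc4.end > proc2.end.
That pattern is 'overlapped-by'.

overlapped-by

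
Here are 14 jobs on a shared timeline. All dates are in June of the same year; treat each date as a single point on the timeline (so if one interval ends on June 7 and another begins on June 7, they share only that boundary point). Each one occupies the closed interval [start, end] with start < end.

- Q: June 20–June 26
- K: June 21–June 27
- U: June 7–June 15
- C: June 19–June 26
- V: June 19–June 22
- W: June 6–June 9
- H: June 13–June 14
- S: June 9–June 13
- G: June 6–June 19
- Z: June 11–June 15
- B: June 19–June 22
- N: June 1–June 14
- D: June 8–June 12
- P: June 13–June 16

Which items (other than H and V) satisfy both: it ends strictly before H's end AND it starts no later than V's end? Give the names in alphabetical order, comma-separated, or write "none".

D, S, W

Conditions: its end is strictly before H's end (X.end < June 14) AND its start is no later than V's end (X.start <= June 22).
B: end June 22 < June 14? ✗; start June 19 <= June 22? ✓ → no.
C: end June 26 < June 14? ✗; start June 19 <= June 22? ✓ → no.
D: end June 12 < June 14? ✓; start June 8 <= June 22? ✓ → yes.
G: end June 19 < June 14? ✗; start June 6 <= June 22? ✓ → no.
K: end June 27 < June 14? ✗; start June 21 <= June 22? ✓ → no.
N: end June 14 < June 14? ✗; start June 1 <= June 22? ✓ → no.
P: end June 16 < June 14? ✗; start June 13 <= June 22? ✓ → no.
Q: end June 26 < June 14? ✗; start June 20 <= June 22? ✓ → no.
S: end June 13 < June 14? ✓; start June 9 <= June 22? ✓ → yes.
U: end June 15 < June 14? ✗; start June 7 <= June 22? ✓ → no.
W: end June 9 < June 14? ✓; start June 6 <= June 22? ✓ → yes.
Z: end June 15 < June 14? ✗; start June 11 <= June 22? ✓ → no.
Result: D, S, W.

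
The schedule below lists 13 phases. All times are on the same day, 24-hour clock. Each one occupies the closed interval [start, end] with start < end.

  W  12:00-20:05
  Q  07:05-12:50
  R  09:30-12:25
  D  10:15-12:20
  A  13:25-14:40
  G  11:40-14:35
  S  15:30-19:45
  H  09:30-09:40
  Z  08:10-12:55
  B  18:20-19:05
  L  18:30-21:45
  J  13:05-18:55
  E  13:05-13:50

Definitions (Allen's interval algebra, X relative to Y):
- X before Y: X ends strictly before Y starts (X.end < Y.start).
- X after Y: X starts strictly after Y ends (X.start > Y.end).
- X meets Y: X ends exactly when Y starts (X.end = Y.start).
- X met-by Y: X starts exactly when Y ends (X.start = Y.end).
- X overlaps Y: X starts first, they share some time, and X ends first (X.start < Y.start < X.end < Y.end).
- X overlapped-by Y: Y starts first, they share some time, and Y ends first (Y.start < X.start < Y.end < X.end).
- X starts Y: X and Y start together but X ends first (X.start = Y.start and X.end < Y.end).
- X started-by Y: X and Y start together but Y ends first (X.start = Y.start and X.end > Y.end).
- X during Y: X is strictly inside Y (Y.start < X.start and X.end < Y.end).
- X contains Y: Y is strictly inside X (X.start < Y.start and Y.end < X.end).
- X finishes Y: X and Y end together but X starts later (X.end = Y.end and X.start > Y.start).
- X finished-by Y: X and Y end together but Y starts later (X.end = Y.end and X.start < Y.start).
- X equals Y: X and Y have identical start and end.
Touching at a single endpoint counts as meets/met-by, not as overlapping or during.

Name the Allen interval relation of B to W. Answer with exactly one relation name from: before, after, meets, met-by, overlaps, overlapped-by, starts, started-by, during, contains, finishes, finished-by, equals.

during

B = [18:20, 19:05]; W = [12:00, 20:05].
Compare endpoints: B.start > W.start, B.start < W.end, B.end > W.start, B.end < W.end.
That pattern is 'during'.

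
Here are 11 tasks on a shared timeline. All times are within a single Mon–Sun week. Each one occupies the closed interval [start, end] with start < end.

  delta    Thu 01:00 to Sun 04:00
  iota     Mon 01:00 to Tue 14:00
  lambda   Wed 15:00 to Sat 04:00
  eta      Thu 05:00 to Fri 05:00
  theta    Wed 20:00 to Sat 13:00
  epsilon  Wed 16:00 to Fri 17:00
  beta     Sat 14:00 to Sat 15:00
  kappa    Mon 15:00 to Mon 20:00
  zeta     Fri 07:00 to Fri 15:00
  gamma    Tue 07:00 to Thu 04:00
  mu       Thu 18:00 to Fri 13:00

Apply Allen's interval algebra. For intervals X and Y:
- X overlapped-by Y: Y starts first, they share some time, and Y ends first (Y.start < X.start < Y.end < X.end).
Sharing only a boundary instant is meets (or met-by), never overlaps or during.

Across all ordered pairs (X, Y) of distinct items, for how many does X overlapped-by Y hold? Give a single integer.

Checking all 110 ordered pairs for relation 'overlapped-by'; matching pairs in alphabetical order:
(delta, epsilon): delta overlapped-by epsilon ✓
(delta, gamma): delta overlapped-by gamma ✓
(delta, lambda): delta overlapped-by lambda ✓
(delta, theta): delta overlapped-by theta ✓
(epsilon, gamma): epsilon overlapped-by gamma ✓
(gamma, iota): gamma overlapped-by iota ✓
(lambda, gamma): lambda overlapped-by gamma ✓
(mu, eta): mu overlapped-by eta ✓
(theta, epsilon): theta overlapped-by epsilon ✓
(theta, gamma): theta overlapped-by gamma ✓
(theta, lambda): theta overlapped-by lambda ✓
(zeta, mu): zeta overlapped-by mu ✓
Count: 12.

12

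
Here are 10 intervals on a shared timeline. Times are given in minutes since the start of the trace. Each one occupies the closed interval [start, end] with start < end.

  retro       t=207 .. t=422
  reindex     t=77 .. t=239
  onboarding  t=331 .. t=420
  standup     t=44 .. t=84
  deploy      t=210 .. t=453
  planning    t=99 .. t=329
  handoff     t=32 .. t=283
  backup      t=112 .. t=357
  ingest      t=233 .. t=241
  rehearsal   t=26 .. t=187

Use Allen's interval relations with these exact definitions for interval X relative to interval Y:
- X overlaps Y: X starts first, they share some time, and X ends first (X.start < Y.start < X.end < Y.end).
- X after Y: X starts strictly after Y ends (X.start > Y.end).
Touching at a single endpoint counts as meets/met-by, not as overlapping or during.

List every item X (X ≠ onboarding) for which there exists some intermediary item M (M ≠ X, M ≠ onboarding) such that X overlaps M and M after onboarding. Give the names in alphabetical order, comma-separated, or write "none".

none

Target onboarding = [t=331, t=420].
Intermediaries M with M after onboarding: none.
Union: none.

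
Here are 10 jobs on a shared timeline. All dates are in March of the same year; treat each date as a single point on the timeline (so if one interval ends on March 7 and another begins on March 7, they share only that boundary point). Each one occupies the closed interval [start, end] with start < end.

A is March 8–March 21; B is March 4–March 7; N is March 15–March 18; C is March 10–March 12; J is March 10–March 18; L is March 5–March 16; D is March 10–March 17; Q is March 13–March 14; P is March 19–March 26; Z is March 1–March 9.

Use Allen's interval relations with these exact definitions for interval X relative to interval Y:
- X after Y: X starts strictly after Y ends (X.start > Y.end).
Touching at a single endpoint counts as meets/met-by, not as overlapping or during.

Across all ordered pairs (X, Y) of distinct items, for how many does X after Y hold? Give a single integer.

Checking all 90 ordered pairs for relation 'after'; matching pairs in alphabetical order:
(A, B): A after B ✓
(C, B): C after B ✓
(C, Z): C after Z ✓
(D, B): D after B ✓
(D, Z): D after Z ✓
(J, B): J after B ✓
(J, Z): J after Z ✓
(N, B): N after B ✓
(N, C): N after C ✓
(N, Q): N after Q ✓
(N, Z): N after Z ✓
(P, B): P after B ✓
(P, C): P after C ✓
(P, D): P after D ✓
(P, J): P after J ✓
(P, L): P after L ✓
(P, N): P after N ✓
(P, Q): P after Q ✓
(P, Z): P after Z ✓
(Q, B): Q after B ✓
(Q, C): Q after C ✓
(Q, Z): Q after Z ✓
Count: 22.

22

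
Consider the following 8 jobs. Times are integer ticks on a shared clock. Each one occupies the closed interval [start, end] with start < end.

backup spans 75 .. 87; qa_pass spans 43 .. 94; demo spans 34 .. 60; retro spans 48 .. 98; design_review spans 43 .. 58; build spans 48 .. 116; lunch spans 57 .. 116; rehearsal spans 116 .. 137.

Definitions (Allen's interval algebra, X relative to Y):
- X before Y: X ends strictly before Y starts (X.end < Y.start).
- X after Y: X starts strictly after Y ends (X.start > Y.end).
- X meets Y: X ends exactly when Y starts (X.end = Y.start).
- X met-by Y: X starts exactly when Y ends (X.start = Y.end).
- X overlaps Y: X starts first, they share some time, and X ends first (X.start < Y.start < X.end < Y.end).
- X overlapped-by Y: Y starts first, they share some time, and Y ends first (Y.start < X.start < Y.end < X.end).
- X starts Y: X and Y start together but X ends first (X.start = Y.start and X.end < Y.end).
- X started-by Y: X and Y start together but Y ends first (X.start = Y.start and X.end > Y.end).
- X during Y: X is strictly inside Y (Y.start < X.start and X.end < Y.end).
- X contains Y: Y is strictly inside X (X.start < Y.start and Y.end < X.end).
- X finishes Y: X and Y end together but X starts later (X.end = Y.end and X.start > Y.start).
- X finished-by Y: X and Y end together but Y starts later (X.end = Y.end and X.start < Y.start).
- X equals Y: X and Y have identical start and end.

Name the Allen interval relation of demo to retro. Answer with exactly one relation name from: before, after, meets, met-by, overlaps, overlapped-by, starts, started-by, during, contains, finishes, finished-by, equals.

overlaps

demo = [34, 60]; retro = [48, 98].
Compare endpoints: demo.start < retro.start, demo.start < retro.end, demo.end > retro.start, demo.end < retro.end.
That pattern is 'overlaps'.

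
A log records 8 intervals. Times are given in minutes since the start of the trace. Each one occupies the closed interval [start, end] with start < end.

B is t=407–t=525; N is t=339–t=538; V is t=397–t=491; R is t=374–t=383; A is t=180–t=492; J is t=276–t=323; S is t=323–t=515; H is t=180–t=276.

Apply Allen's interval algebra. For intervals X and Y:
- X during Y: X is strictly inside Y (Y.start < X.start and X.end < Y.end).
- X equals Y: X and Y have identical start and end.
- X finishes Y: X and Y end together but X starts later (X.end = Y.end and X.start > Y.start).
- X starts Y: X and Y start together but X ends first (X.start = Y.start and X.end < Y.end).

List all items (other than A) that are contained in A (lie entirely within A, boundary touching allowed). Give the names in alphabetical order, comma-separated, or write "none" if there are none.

Target A = [t=180, t=492].
B [t=407, t=525] → overlapped-by → no.
H [t=180, t=276] → starts → yes.
J [t=276, t=323] → during → yes.
N [t=339, t=538] → overlapped-by → no.
R [t=374, t=383] → during → yes.
S [t=323, t=515] → overlapped-by → no.
V [t=397, t=491] → during → yes.
Result: H, J, R, V.

H, J, R, V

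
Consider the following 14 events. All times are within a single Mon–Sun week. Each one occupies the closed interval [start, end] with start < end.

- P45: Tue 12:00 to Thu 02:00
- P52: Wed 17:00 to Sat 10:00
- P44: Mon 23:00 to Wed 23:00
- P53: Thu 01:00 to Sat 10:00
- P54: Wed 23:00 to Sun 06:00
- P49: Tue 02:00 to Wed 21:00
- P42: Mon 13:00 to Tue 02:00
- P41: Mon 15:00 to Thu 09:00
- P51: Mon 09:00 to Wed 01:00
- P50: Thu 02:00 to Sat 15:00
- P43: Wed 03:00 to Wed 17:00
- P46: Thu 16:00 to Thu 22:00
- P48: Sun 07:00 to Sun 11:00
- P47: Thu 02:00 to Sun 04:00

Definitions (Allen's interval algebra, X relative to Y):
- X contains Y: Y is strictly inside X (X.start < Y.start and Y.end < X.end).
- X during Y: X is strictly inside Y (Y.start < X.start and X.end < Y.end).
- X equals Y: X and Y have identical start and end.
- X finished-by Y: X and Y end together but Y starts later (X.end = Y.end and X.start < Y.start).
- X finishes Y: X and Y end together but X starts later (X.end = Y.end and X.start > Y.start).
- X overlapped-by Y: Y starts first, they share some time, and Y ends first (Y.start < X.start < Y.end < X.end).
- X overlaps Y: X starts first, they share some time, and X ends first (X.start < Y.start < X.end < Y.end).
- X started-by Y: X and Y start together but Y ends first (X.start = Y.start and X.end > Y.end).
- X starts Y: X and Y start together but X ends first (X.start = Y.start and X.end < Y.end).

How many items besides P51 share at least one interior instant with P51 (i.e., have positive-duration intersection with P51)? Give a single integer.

5

Target P51 = [Mon 09:00, Wed 01:00].
P41 [Mon 15:00, Thu 09:00] → overlapped-by → counts.
P42 [Mon 13:00, Tue 02:00] → during → counts.
P43 [Wed 03:00, Wed 17:00] → after → no.
P44 [Mon 23:00, Wed 23:00] → overlapped-by → counts.
P45 [Tue 12:00, Thu 02:00] → overlapped-by → counts.
P46 [Thu 16:00, Thu 22:00] → after → no.
P47 [Thu 02:00, Sun 04:00] → after → no.
P48 [Sun 07:00, Sun 11:00] → after → no.
P49 [Tue 02:00, Wed 21:00] → overlapped-by → counts.
P50 [Thu 02:00, Sat 15:00] → after → no.
P52 [Wed 17:00, Sat 10:00] → after → no.
P53 [Thu 01:00, Sat 10:00] → after → no.
P54 [Wed 23:00, Sun 06:00] → after → no.
Total: 5.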